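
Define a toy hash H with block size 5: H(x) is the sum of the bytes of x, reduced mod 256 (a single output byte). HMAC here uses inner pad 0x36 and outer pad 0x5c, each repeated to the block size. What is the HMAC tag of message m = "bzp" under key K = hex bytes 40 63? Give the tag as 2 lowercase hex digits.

28

Key hex bytes 40 63 is 2 bytes ≤ B = 5; zero-pad to 5 bytes: K' = 40 63 00 00 00.
K' ⊕ ipad = 76 55 36 36 36.  K' ⊕ opad = 1c 3f 5c 5c 5c.
Inner input = (K'⊕ipad) ∥ m = 76 55 36 36 36 ∥ 62 7a 70.
Inner hash: sum = 118+85+54+54+54+98+122+112 = 697; mod 256 = 185 → b9.
Outer input = (K'⊕opad) ∥ inner = 1c 3f 5c 5c 5c ∥ b9.
Outer hash (tag): sum = 28+63+92+92+92+185 = 552; mod 256 = 40 → 28.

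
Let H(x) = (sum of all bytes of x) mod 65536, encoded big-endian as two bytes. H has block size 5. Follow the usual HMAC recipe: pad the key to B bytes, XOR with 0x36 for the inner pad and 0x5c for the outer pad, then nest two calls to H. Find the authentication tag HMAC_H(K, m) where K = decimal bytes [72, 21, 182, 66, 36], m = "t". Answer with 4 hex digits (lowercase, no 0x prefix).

01fa

Key decimal bytes [72, 21, 182, 66, 36] = 48 15 b6 42 24 is exactly B = 5 bytes: K' = 48 15 b6 42 24.
K' ⊕ ipad = 7e 23 80 74 12.  K' ⊕ opad = 14 49 ea 1e 78.
Inner input = (K'⊕ipad) ∥ m = 7e 23 80 74 12 ∥ 74.
Inner hash: sum = 126+35+128+116+18+116 = 539 → 02 1b.
Outer input = (K'⊕opad) ∥ inner = 14 49 ea 1e 78 ∥ 02 1b.
Outer hash (tag): sum = 20+73+234+30+120+2+27 = 506 → 01 fa.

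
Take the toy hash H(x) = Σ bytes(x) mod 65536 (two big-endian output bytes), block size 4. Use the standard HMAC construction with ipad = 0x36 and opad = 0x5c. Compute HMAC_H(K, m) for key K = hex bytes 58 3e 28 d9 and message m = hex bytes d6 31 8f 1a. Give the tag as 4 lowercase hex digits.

Key hex bytes 58 3e 28 d9 is exactly B = 4 bytes: K' = 58 3e 28 d9.
K' ⊕ ipad = 6e 08 1e ef.  K' ⊕ opad = 04 62 74 85.
Inner input = (K'⊕ipad) ∥ m = 6e 08 1e ef ∥ d6 31 8f 1a.
Inner hash: sum = 110+8+30+239+214+49+143+26 = 819 → 03 33.
Outer input = (K'⊕opad) ∥ inner = 04 62 74 85 ∥ 03 33.
Outer hash (tag): sum = 4+98+116+133+3+51 = 405 → 01 95.

0195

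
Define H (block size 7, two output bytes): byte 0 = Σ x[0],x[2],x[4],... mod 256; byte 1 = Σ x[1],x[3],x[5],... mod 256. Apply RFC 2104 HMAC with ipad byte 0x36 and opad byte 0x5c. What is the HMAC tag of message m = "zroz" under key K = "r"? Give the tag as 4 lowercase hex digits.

Key "r" = 72 is 1 byte ≤ B = 7; zero-pad to 7 bytes: K' = 72 00 00 00 00 00 00.
K' ⊕ ipad = 44 36 36 36 36 36 36.  K' ⊕ opad = 2e 5c 5c 5c 5c 5c 5c.
Inner input = (K'⊕ipad) ∥ m = 44 36 36 36 36 36 36 ∥ 7a 72 6f 7a.
Inner hash: even-index sum = 466 mod 256 = 210; odd-index sum = 395 mod 256 = 139 → d2 8b.
Outer input = (K'⊕opad) ∥ inner = 2e 5c 5c 5c 5c 5c 5c ∥ d2 8b.
Outer hash (tag): even-index sum = 461 mod 256 = 205; odd-index sum = 486 mod 256 = 230 → cd e6.

cde6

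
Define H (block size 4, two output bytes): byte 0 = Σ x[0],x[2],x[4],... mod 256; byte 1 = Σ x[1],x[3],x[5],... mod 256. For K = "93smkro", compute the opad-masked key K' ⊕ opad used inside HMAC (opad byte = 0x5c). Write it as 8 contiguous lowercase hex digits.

da4e5c5c

Key "93smkro" = 39 33 73 6d 6b 72 6f is 7 bytes > B = 4, so hash it first: H(key) = 86 12, then zero-pad to 4 bytes: K' = 86 12 00 00.
XOR each byte with 0x5c: 86⊕5c=da, 12⊕5c=4e, 00⊕5c=5c, 00⊕5c=5c.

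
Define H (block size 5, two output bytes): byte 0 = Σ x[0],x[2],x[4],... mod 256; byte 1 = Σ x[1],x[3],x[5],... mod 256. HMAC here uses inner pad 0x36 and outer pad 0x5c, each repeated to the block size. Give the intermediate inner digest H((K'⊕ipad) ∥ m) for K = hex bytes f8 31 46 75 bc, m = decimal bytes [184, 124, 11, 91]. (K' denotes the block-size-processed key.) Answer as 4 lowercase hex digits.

9f0d

Key hex bytes f8 31 46 75 bc is exactly B = 5 bytes: K' = f8 31 46 75 bc.
K' ⊕ ipad = ce 07 70 43 8a.
Inner input = ce 07 70 43 8a ∥ b8 7c 0b 5b.
Inner hash: even-index sum = 671 mod 256 = 159; odd-index sum = 269 mod 256 = 13 → 9f 0d.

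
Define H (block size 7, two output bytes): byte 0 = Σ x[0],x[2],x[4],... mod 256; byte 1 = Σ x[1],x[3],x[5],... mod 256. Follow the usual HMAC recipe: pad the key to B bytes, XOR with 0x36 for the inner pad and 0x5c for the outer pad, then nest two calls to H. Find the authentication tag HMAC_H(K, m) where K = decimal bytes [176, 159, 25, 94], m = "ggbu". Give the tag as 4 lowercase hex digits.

Key decimal bytes [176, 159, 25, 94] = b0 9f 19 5e is 4 bytes ≤ B = 7; zero-pad to 7 bytes: K' = b0 9f 19 5e 00 00 00.
K' ⊕ ipad = 86 a9 2f 68 36 36 36.  K' ⊕ opad = ec c3 45 02 5c 5c 5c.
Inner input = (K'⊕ipad) ∥ m = 86 a9 2f 68 36 36 36 ∥ 67 67 62 75.
Inner hash: even-index sum = 509 mod 256 = 253; odd-index sum = 528 mod 256 = 16 → fd 10.
Outer input = (K'⊕opad) ∥ inner = ec c3 45 02 5c 5c 5c ∥ fd 10.
Outer hash (tag): even-index sum = 505 mod 256 = 249; odd-index sum = 542 mod 256 = 30 → f9 1e.

f91e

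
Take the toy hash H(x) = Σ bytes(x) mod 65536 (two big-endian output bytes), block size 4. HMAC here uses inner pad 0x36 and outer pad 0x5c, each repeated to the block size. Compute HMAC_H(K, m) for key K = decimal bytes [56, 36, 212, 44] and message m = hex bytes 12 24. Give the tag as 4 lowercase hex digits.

0227

Key decimal bytes [56, 36, 212, 44] = 38 24 d4 2c is exactly B = 4 bytes: K' = 38 24 d4 2c.
K' ⊕ ipad = 0e 12 e2 1a.  K' ⊕ opad = 64 78 88 70.
Inner input = (K'⊕ipad) ∥ m = 0e 12 e2 1a ∥ 12 24.
Inner hash: sum = 14+18+226+26+18+36 = 338 → 01 52.
Outer input = (K'⊕opad) ∥ inner = 64 78 88 70 ∥ 01 52.
Outer hash (tag): sum = 100+120+136+112+1+82 = 551 → 02 27.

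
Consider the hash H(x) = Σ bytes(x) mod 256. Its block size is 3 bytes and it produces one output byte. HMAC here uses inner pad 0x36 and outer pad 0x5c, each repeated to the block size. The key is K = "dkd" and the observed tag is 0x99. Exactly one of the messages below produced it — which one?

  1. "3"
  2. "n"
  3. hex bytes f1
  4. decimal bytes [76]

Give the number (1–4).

3

Key "dkd" = 64 6b 64 is exactly B = 3 bytes: K' = 64 6b 64.
K' ⊕ ipad = 52 5d 52; K' ⊕ opad = 38 37 38.
m1: inner = H(52 5d 52 33) = 34; tag = H(38 37 38 34) = db
m2: inner = H(52 5d 52 6e) = 6f; tag = H(38 37 38 6f) = 16
m3: inner = H(52 5d 52 f1) = f2; tag = H(38 37 38 f2) = 99 ← matches
m4: inner = H(52 5d 52 4c) = 4d; tag = H(38 37 38 4d) = f4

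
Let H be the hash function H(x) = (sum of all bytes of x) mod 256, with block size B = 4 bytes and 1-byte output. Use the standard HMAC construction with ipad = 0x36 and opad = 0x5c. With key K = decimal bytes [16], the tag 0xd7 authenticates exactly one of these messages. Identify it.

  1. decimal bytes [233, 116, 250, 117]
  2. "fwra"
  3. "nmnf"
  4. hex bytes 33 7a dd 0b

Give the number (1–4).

3

Key decimal bytes [16] = 10 is 1 byte ≤ B = 4; zero-pad to 4 bytes: K' = 10 00 00 00.
K' ⊕ ipad = 26 36 36 36; K' ⊕ opad = 4c 5c 5c 5c.
m1: inner = H(26 36 36 36 e9 74 fa 75) = 94; tag = H(4c 5c 5c 5c 94) = f4
m2: inner = H(26 36 36 36 66 77 72 61) = 78; tag = H(4c 5c 5c 5c 78) = d8
m3: inner = H(26 36 36 36 6e 6d 6e 66) = 77; tag = H(4c 5c 5c 5c 77) = d7 ← matches
m4: inner = H(26 36 36 36 33 7a dd 0b) = 5d; tag = H(4c 5c 5c 5c 5d) = bd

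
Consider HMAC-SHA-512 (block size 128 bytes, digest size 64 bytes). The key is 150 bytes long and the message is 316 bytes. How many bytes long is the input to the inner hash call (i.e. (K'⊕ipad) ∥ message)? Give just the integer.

Key is 150 > 128 bytes, so it is hashed to 64 bytes then zero-padded to 128: |K'| = 128.
Inner input = (K'⊕ipad) ∥ m → 128 + 316 = 444 bytes.

444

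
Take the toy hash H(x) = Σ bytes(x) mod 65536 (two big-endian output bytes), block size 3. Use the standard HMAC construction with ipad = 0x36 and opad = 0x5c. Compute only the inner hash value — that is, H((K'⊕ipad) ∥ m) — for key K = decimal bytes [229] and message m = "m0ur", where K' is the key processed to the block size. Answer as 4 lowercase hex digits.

02c3

Key decimal bytes [229] = e5 is 1 byte ≤ B = 3; zero-pad to 3 bytes: K' = e5 00 00.
K' ⊕ ipad = d3 36 36.
Inner input = d3 36 36 ∥ 6d 30 75 72.
Inner hash: sum = 211+54+54+109+48+117+114 = 707 → 02 c3.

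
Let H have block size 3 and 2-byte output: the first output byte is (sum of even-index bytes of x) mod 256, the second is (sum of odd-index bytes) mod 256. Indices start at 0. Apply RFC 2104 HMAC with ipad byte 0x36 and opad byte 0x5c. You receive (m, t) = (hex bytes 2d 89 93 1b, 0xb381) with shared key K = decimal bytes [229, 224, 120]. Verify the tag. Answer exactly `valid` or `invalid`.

Key decimal bytes [229, 224, 120] = e5 e0 78 is exactly B = 3 bytes: K' = e5 e0 78.
K' ⊕ ipad = d3 d6 4e; K' ⊕ opad = b9 bc 24.
Inner hash: even-index sum = 453 mod 256 = 197; odd-index sum = 406 mod 256 = 150 → c5 96.
Outer hash (recomputed tag): even-index sum = 371 mod 256 = 115; odd-index sum = 385 mod 256 = 129 → 73 81.
Recomputed tag = 7381; claimed = b381 → mismatch.

invalid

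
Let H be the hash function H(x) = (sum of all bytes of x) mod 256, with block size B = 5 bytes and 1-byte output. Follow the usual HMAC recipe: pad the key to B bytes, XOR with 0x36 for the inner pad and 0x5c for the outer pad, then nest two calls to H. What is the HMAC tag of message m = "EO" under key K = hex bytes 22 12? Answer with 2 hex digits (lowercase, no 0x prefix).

4e

Key hex bytes 22 12 is 2 bytes ≤ B = 5; zero-pad to 5 bytes: K' = 22 12 00 00 00.
K' ⊕ ipad = 14 24 36 36 36.  K' ⊕ opad = 7e 4e 5c 5c 5c.
Inner input = (K'⊕ipad) ∥ m = 14 24 36 36 36 ∥ 45 4f.
Inner hash: sum = 20+36+54+54+54+69+79 = 366; mod 256 = 110 → 6e.
Outer input = (K'⊕opad) ∥ inner = 7e 4e 5c 5c 5c ∥ 6e.
Outer hash (tag): sum = 126+78+92+92+92+110 = 590; mod 256 = 78 → 4e.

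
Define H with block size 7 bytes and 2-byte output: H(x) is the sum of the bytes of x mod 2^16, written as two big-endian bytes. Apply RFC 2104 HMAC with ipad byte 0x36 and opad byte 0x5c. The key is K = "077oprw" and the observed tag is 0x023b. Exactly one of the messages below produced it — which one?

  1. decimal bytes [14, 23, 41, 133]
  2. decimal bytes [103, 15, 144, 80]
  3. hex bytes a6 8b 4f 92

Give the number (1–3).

3

Key "077oprw" = 30 37 37 6f 70 72 77 is exactly B = 7 bytes: K' = 30 37 37 6f 70 72 77.
K' ⊕ ipad = 06 01 01 59 46 44 41; K' ⊕ opad = 6c 6b 6b 33 2c 2e 2b.
m1: inner = H(06 01 01 59 46 44 41 0e 17 29 85) = 01 ff; tag = H(6c 6b 6b 33 2c 2e 2b 01 ff) = 02fa
m2: inner = H(06 01 01 59 46 44 41 67 0f 90 50) = 02 82; tag = H(6c 6b 6b 33 2c 2e 2b 02 82) = 027e
m3: inner = H(06 01 01 59 46 44 41 a6 8b 4f 92) = 03 3e; tag = H(6c 6b 6b 33 2c 2e 2b 03 3e) = 023b ← matches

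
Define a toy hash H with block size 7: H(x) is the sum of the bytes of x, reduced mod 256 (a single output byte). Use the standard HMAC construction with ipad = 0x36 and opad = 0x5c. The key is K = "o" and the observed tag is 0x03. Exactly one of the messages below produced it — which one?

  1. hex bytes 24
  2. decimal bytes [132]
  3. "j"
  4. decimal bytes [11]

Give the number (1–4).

4

Key "o" = 6f is 1 byte ≤ B = 7; zero-pad to 7 bytes: K' = 6f 00 00 00 00 00 00.
K' ⊕ ipad = 59 36 36 36 36 36 36; K' ⊕ opad = 33 5c 5c 5c 5c 5c 5c.
m1: inner = H(59 36 36 36 36 36 36 24) = c1; tag = H(33 5c 5c 5c 5c 5c 5c c1) = 1c
m2: inner = H(59 36 36 36 36 36 36 84) = 21; tag = H(33 5c 5c 5c 5c 5c 5c 21) = 7c
m3: inner = H(59 36 36 36 36 36 36 6a) = 07; tag = H(33 5c 5c 5c 5c 5c 5c 07) = 62
m4: inner = H(59 36 36 36 36 36 36 0b) = a8; tag = H(33 5c 5c 5c 5c 5c 5c a8) = 03 ← matches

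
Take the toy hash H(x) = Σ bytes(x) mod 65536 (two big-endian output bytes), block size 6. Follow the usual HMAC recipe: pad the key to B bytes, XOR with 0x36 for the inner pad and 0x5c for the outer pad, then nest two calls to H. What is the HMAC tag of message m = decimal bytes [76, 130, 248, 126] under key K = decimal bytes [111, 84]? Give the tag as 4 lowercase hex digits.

Key decimal bytes [111, 84] = 6f 54 is 2 bytes ≤ B = 6; zero-pad to 6 bytes: K' = 6f 54 00 00 00 00.
K' ⊕ ipad = 59 62 36 36 36 36.  K' ⊕ opad = 33 08 5c 5c 5c 5c.
Inner input = (K'⊕ipad) ∥ m = 59 62 36 36 36 36 ∥ 4c 82 f8 7e.
Inner hash: sum = 89+98+54+54+54+54+76+130+248+126 = 983 → 03 d7.
Outer input = (K'⊕opad) ∥ inner = 33 08 5c 5c 5c 5c ∥ 03 d7.
Outer hash (tag): sum = 51+8+92+92+92+92+3+215 = 645 → 02 85.

0285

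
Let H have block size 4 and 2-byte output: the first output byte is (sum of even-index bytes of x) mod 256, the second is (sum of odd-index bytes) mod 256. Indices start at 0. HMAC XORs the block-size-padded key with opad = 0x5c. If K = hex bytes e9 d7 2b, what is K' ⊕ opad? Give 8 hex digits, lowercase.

b58b775c

Key hex bytes e9 d7 2b is 3 bytes ≤ B = 4; zero-pad to 4 bytes: K' = e9 d7 2b 00.
XOR each byte with 0x5c: e9⊕5c=b5, d7⊕5c=8b, 2b⊕5c=77, 00⊕5c=5c.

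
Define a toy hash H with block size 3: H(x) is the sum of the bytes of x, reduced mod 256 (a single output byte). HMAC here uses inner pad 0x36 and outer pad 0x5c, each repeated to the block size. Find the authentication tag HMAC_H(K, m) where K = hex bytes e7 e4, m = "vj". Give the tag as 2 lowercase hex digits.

Key hex bytes e7 e4 is 2 bytes ≤ B = 3; zero-pad to 3 bytes: K' = e7 e4 00.
K' ⊕ ipad = d1 d2 36.  K' ⊕ opad = bb b8 5c.
Inner input = (K'⊕ipad) ∥ m = d1 d2 36 ∥ 76 6a.
Inner hash: sum = 209+210+54+118+106 = 697; mod 256 = 185 → b9.
Outer input = (K'⊕opad) ∥ inner = bb b8 5c ∥ b9.
Outer hash (tag): sum = 187+184+92+185 = 648; mod 256 = 136 → 88.

88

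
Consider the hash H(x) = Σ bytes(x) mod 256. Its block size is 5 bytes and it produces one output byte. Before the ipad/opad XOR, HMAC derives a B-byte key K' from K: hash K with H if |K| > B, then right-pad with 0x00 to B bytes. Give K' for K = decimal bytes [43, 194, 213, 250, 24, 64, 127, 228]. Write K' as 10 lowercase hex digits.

7700000000

|K| = 8 > B = 5, so first hash the key.
H(K): sum = 43+194+213+250+24+64+127+228 = 1143; mod 256 = 119 → 77.
Zero-pad H(K) = 77 to 5 bytes: K' = 77 00 00 00 00.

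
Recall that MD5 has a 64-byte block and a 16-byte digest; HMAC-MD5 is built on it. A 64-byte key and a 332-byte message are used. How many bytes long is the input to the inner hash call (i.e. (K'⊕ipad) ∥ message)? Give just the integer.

396

Key is 64 ≤ 64 bytes, zero-padded: |K'| = 64.
Inner input = (K'⊕ipad) ∥ m → 64 + 332 = 396 bytes.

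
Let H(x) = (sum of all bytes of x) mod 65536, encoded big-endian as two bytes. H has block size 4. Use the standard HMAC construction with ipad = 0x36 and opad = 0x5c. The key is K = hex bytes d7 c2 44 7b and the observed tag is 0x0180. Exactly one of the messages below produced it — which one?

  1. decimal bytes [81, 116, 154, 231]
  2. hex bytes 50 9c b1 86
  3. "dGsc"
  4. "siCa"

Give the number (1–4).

4

Key hex bytes d7 c2 44 7b is exactly B = 4 bytes: K' = d7 c2 44 7b.
K' ⊕ ipad = e1 f4 72 4d; K' ⊕ opad = 8b 9e 18 27.
m1: inner = H(e1 f4 72 4d 51 74 9a e7) = 04 da; tag = H(8b 9e 18 27 04 da) = 0246
m2: inner = H(e1 f4 72 4d 50 9c b1 86) = 04 b7; tag = H(8b 9e 18 27 04 b7) = 0223
m3: inner = H(e1 f4 72 4d 64 47 73 63) = 04 15; tag = H(8b 9e 18 27 04 15) = 0181
m4: inner = H(e1 f4 72 4d 73 69 43 61) = 04 14; tag = H(8b 9e 18 27 04 14) = 0180 ← matches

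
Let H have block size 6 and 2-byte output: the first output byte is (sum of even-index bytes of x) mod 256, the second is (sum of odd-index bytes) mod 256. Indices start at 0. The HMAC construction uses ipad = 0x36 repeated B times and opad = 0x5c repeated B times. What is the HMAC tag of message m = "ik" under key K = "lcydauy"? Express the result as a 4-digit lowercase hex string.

Key "lcydauy" = 6c 63 79 64 61 75 79 is 7 bytes > B = 6, so hash it first: H(key) = bf 3c, then zero-pad to 6 bytes: K' = bf 3c 00 00 00 00.
K' ⊕ ipad = 89 0a 36 36 36 36.  K' ⊕ opad = e3 60 5c 5c 5c 5c.
Inner input = (K'⊕ipad) ∥ m = 89 0a 36 36 36 36 ∥ 69 6b.
Inner hash: even-index sum = 350 mod 256 = 94; odd-index sum = 225 mod 256 = 225 → 5e e1.
Outer input = (K'⊕opad) ∥ inner = e3 60 5c 5c 5c 5c ∥ 5e e1.
Outer hash (tag): even-index sum = 505 mod 256 = 249; odd-index sum = 505 mod 256 = 249 → f9 f9.

f9f9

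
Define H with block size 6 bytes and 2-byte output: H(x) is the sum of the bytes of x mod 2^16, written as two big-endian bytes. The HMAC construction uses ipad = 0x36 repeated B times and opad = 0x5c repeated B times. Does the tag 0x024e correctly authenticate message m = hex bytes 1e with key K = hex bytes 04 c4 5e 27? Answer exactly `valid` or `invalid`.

valid

Key hex bytes 04 c4 5e 27 is 4 bytes ≤ B = 6; zero-pad to 6 bytes: K' = 04 c4 5e 27 00 00.
K' ⊕ ipad = 32 f2 68 11 36 36; K' ⊕ opad = 58 98 02 7b 5c 5c.
Inner hash: sum = 50+242+104+17+54+54+30 = 551 → 02 27.
Outer hash (recomputed tag): sum = 88+152+2+123+92+92+2+39 = 590 → 02 4e.
Recomputed tag = 024e; claimed = 024e → match.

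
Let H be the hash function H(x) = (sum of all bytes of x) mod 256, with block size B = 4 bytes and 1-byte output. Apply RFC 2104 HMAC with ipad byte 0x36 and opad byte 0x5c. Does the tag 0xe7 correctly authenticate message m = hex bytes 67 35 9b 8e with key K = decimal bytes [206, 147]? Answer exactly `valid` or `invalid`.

valid

Key decimal bytes [206, 147] = ce 93 is 2 bytes ≤ B = 4; zero-pad to 4 bytes: K' = ce 93 00 00.
K' ⊕ ipad = f8 a5 36 36; K' ⊕ opad = 92 cf 5c 5c.
Inner hash: sum = 248+165+54+54+103+53+155+142 = 974; mod 256 = 206 → ce.
Outer hash (recomputed tag): sum = 146+207+92+92+206 = 743; mod 256 = 231 → e7.
Recomputed tag = e7; claimed = e7 → match.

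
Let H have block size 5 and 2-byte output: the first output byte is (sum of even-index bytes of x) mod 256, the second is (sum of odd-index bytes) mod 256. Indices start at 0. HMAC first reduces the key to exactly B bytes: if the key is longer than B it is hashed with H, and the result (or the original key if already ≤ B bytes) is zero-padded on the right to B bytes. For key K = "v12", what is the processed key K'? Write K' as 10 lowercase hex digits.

7631320000

Key "v12" = 76 31 32 is 3 bytes ≤ B = 5; zero-pad to 5 bytes: K' = 76 31 32 00 00.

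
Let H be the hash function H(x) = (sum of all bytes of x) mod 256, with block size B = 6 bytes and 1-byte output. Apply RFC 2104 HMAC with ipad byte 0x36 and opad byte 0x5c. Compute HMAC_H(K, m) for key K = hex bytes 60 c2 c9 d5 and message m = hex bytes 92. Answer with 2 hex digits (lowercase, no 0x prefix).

da

Key hex bytes 60 c2 c9 d5 is 4 bytes ≤ B = 6; zero-pad to 6 bytes: K' = 60 c2 c9 d5 00 00.
K' ⊕ ipad = 56 f4 ff e3 36 36.  K' ⊕ opad = 3c 9e 95 89 5c 5c.
Inner input = (K'⊕ipad) ∥ m = 56 f4 ff e3 36 36 ∥ 92.
Inner hash: sum = 86+244+255+227+54+54+146 = 1066; mod 256 = 42 → 2a.
Outer input = (K'⊕opad) ∥ inner = 3c 9e 95 89 5c 5c ∥ 2a.
Outer hash (tag): sum = 60+158+149+137+92+92+42 = 730; mod 256 = 218 → da.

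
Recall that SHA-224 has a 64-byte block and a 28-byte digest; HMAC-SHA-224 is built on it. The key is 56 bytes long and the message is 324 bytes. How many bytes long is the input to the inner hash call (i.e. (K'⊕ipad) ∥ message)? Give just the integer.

388

Key is 56 ≤ 64 bytes, zero-padded: |K'| = 64.
Inner input = (K'⊕ipad) ∥ m → 64 + 324 = 388 bytes.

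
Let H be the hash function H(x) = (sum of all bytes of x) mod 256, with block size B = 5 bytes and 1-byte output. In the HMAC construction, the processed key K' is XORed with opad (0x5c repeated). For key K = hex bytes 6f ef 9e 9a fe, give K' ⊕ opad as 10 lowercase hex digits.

Key hex bytes 6f ef 9e 9a fe is exactly B = 5 bytes: K' = 6f ef 9e 9a fe.
XOR each byte with 0x5c: 6f⊕5c=33, ef⊕5c=b3, 9e⊕5c=c2, 9a⊕5c=c6, fe⊕5c=a2.

33b3c2c6a2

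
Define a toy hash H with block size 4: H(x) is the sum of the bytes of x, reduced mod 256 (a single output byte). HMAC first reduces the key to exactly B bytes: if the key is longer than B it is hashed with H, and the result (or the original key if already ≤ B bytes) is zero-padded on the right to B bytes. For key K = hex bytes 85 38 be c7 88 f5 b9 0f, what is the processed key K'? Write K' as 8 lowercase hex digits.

87000000

|K| = 8 > B = 4, so first hash the key.
H(K): sum = 133+56+190+199+136+245+185+15 = 1159; mod 256 = 135 → 87.
Zero-pad H(K) = 87 to 4 bytes: K' = 87 00 00 00.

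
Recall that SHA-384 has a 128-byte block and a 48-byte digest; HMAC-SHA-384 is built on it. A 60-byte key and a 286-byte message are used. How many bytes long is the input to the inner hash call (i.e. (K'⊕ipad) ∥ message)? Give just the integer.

414

Key is 60 ≤ 128 bytes, zero-padded: |K'| = 128.
Inner input = (K'⊕ipad) ∥ m → 128 + 286 = 414 bytes.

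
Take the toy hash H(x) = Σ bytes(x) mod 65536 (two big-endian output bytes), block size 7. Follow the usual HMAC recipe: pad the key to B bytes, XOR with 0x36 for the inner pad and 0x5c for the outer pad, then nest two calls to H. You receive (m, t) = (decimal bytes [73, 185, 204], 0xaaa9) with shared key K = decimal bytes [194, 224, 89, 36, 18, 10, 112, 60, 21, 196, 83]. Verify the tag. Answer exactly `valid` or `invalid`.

Key decimal bytes [194, 224, 89, 36, 18, 10, 112, 60, 21, 196, 83] = c2 e0 59 24 12 0a 70 3c 15 c4 53 is 11 bytes > B = 7, so hash it first: H(key) = 04 13, then zero-pad to 7 bytes: K' = 04 13 00 00 00 00 00.
K' ⊕ ipad = 32 25 36 36 36 36 36; K' ⊕ opad = 58 4f 5c 5c 5c 5c 5c.
Inner hash: sum = 50+37+54+54+54+54+54+73+185+204 = 819 → 03 33.
Outer hash (recomputed tag): sum = 88+79+92+92+92+92+92+3+51 = 681 → 02 a9.
Recomputed tag = 02a9; claimed = aaa9 → mismatch.

invalid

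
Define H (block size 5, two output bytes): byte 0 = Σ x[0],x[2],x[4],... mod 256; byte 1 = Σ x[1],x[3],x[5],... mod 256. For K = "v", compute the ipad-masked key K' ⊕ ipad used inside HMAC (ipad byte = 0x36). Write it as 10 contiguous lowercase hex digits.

4036363636

Key "v" = 76 is 1 byte ≤ B = 5; zero-pad to 5 bytes: K' = 76 00 00 00 00.
XOR each byte with 0x36: 76⊕36=40, 00⊕36=36, 00⊕36=36, 00⊕36=36, 00⊕36=36.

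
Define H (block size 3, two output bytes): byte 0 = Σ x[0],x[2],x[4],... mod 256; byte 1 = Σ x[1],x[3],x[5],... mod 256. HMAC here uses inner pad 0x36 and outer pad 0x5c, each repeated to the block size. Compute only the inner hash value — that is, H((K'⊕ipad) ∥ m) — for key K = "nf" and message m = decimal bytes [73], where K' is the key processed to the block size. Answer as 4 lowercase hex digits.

Key "nf" = 6e 66 is 2 bytes ≤ B = 3; zero-pad to 3 bytes: K' = 6e 66 00.
K' ⊕ ipad = 58 50 36.
Inner input = 58 50 36 ∥ 49.
Inner hash: even-index sum = 142 mod 256 = 142; odd-index sum = 153 mod 256 = 153 → 8e 99.

8e99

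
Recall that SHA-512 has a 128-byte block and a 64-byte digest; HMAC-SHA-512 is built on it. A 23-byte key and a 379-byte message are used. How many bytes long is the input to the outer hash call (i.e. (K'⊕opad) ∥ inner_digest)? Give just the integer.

Key is 23 ≤ 128 bytes, zero-padded: |K'| = 128.
Outer input = (K'⊕opad) ∥ H(inner) → 128 + 64 = 192 bytes.

192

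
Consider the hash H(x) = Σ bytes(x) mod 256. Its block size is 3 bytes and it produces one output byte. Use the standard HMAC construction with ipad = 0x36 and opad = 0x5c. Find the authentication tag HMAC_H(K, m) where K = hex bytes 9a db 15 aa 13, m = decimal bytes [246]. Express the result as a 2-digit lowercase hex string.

a6

Key hex bytes 9a db 15 aa 13 is 5 bytes > B = 3, so hash it first: H(key) = 47, then zero-pad to 3 bytes: K' = 47 00 00.
K' ⊕ ipad = 71 36 36.  K' ⊕ opad = 1b 5c 5c.
Inner input = (K'⊕ipad) ∥ m = 71 36 36 ∥ f6.
Inner hash: sum = 113+54+54+246 = 467; mod 256 = 211 → d3.
Outer input = (K'⊕opad) ∥ inner = 1b 5c 5c ∥ d3.
Outer hash (tag): sum = 27+92+92+211 = 422; mod 256 = 166 → a6.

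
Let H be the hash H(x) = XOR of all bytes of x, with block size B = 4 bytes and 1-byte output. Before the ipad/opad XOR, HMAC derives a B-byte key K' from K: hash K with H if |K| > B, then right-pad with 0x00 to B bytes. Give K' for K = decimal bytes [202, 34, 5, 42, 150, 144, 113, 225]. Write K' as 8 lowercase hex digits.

51000000

|K| = 8 > B = 4, so first hash the key.
H(K): XOR ca⊕22⊕05⊕2a⊕96⊕90⊕71⊕e1 = 51.
Zero-pad H(K) = 51 to 4 bytes: K' = 51 00 00 00.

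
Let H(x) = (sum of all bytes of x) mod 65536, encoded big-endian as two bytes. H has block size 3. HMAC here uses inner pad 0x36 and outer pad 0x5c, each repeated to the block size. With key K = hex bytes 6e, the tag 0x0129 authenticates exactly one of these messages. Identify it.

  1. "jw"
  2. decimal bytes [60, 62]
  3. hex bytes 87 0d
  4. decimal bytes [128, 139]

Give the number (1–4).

2

Key hex bytes 6e is 1 byte ≤ B = 3; zero-pad to 3 bytes: K' = 6e 00 00.
K' ⊕ ipad = 58 36 36; K' ⊕ opad = 32 5c 5c.
m1: inner = H(58 36 36 6a 77) = 01 a5; tag = H(32 5c 5c 01 a5) = 0190
m2: inner = H(58 36 36 3c 3e) = 01 3e; tag = H(32 5c 5c 01 3e) = 0129 ← matches
m3: inner = H(58 36 36 87 0d) = 01 58; tag = H(32 5c 5c 01 58) = 0143
m4: inner = H(58 36 36 80 8b) = 01 cf; tag = H(32 5c 5c 01 cf) = 01ba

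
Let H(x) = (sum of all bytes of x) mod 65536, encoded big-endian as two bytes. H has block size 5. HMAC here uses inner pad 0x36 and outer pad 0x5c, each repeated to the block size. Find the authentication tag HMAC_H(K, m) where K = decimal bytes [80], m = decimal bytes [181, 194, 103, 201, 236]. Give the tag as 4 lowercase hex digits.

Key decimal bytes [80] = 50 is 1 byte ≤ B = 5; zero-pad to 5 bytes: K' = 50 00 00 00 00.
K' ⊕ ipad = 66 36 36 36 36.  K' ⊕ opad = 0c 5c 5c 5c 5c.
Inner input = (K'⊕ipad) ∥ m = 66 36 36 36 36 ∥ b5 c2 67 c9 ec.
Inner hash: sum = 102+54+54+54+54+181+194+103+201+236 = 1233 → 04 d1.
Outer input = (K'⊕opad) ∥ inner = 0c 5c 5c 5c 5c ∥ 04 d1.
Outer hash (tag): sum = 12+92+92+92+92+4+209 = 593 → 02 51.

0251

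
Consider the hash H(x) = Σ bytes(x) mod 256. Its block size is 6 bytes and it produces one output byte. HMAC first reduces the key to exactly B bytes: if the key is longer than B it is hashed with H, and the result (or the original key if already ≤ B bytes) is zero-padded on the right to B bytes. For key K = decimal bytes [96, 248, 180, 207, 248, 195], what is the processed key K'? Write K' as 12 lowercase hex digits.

60f8b4cff8c3

Key decimal bytes [96, 248, 180, 207, 248, 195] = 60 f8 b4 cf f8 c3 is exactly B = 6 bytes: K' = 60 f8 b4 cf f8 c3.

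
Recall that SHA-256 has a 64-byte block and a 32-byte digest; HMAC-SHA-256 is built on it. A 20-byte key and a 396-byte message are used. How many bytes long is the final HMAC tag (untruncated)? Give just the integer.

32

The tag is one SHA-256 digest: 32 bytes.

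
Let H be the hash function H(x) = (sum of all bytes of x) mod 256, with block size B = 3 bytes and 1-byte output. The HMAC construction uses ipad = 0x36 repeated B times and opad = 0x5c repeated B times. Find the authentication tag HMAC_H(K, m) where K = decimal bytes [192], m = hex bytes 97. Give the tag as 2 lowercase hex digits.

Key decimal bytes [192] = c0 is 1 byte ≤ B = 3; zero-pad to 3 bytes: K' = c0 00 00.
K' ⊕ ipad = f6 36 36.  K' ⊕ opad = 9c 5c 5c.
Inner input = (K'⊕ipad) ∥ m = f6 36 36 ∥ 97.
Inner hash: sum = 246+54+54+151 = 505; mod 256 = 249 → f9.
Outer input = (K'⊕opad) ∥ inner = 9c 5c 5c ∥ f9.
Outer hash (tag): sum = 156+92+92+249 = 589; mod 256 = 77 → 4d.

4d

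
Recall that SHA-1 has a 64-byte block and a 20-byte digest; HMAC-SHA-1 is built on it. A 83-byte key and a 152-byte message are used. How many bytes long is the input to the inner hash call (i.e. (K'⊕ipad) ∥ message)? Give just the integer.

Key is 83 > 64 bytes, so it is hashed to 20 bytes then zero-padded to 64: |K'| = 64.
Inner input = (K'⊕ipad) ∥ m → 64 + 152 = 216 bytes.

216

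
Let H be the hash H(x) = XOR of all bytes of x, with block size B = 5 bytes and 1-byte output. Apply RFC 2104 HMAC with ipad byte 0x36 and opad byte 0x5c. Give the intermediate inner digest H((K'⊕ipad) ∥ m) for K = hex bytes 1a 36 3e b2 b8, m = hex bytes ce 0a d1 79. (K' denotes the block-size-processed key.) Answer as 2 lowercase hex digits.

42

Key hex bytes 1a 36 3e b2 b8 is exactly B = 5 bytes: K' = 1a 36 3e b2 b8.
K' ⊕ ipad = 2c 00 08 84 8e.
Inner input = 2c 00 08 84 8e ∥ ce 0a d1 79.
Inner hash: XOR 2c⊕00⊕08⊕84⊕8e⊕ce⊕0a⊕d1⊕79 = 42.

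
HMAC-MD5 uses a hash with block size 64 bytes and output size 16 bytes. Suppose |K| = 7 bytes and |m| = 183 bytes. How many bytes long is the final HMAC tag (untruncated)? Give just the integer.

16

The tag is one MD5 digest: 16 bytes.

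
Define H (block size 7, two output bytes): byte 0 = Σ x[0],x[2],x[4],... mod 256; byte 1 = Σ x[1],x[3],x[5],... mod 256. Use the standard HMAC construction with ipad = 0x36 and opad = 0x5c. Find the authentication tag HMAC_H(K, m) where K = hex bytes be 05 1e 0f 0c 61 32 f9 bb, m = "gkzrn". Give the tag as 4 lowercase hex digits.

b04c

Key hex bytes be 05 1e 0f 0c 61 32 f9 bb is 9 bytes > B = 7, so hash it first: H(key) = d5 6e, then zero-pad to 7 bytes: K' = d5 6e 00 00 00 00 00.
K' ⊕ ipad = e3 58 36 36 36 36 36.  K' ⊕ opad = 89 32 5c 5c 5c 5c 5c.
Inner input = (K'⊕ipad) ∥ m = e3 58 36 36 36 36 36 ∥ 67 6b 7a 72 6e.
Inner hash: even-index sum = 610 mod 256 = 98; odd-index sum = 531 mod 256 = 19 → 62 13.
Outer input = (K'⊕opad) ∥ inner = 89 32 5c 5c 5c 5c 5c ∥ 62 13.
Outer hash (tag): even-index sum = 432 mod 256 = 176; odd-index sum = 332 mod 256 = 76 → b0 4c.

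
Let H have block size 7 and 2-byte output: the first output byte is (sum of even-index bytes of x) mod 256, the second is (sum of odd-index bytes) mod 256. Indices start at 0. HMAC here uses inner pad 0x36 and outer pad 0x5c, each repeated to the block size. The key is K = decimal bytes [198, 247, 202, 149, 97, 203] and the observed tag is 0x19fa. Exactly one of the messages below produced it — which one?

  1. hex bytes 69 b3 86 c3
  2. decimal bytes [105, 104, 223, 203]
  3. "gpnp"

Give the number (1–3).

Key decimal bytes [198, 247, 202, 149, 97, 203] = c6 f7 ca 95 61 cb is 6 bytes ≤ B = 7; zero-pad to 7 bytes: K' = c6 f7 ca 95 61 cb 00.
K' ⊕ ipad = f0 c1 fc a3 57 fd 36; K' ⊕ opad = 9a ab 96 c9 3d 97 5c.
m1: inner = H(f0 c1 fc a3 57 fd 36 69 b3 86 c3) = ef 50; tag = H(9a ab 96 c9 3d 97 5c ef 50) = 19fa ← matches
m2: inner = H(f0 c1 fc a3 57 fd 36 69 68 df cb) = ac a9; tag = H(9a ab 96 c9 3d 97 5c ac a9) = 72b7
m3: inner = H(f0 c1 fc a3 57 fd 36 67 70 6e 70) = 59 36; tag = H(9a ab 96 c9 3d 97 5c 59 36) = ff64

1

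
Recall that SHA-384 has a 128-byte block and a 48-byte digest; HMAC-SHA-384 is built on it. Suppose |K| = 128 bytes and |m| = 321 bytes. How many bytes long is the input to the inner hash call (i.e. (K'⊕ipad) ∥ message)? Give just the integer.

449

Key is 128 ≤ 128 bytes, zero-padded: |K'| = 128.
Inner input = (K'⊕ipad) ∥ m → 128 + 321 = 449 bytes.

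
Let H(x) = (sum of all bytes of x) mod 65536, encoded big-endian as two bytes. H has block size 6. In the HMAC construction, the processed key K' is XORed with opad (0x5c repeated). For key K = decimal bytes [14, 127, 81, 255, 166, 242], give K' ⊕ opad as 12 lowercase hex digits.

52230da3faae

Key decimal bytes [14, 127, 81, 255, 166, 242] = 0e 7f 51 ff a6 f2 is exactly B = 6 bytes: K' = 0e 7f 51 ff a6 f2.
XOR each byte with 0x5c: 0e⊕5c=52, 7f⊕5c=23, 51⊕5c=0d, ff⊕5c=a3, a6⊕5c=fa, f2⊕5c=ae.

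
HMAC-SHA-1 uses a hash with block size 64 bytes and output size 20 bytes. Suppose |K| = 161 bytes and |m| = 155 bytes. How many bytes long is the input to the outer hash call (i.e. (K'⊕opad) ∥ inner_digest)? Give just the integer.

84

Key is 161 > 64 bytes, so it is hashed to 20 bytes then zero-padded to 64: |K'| = 64.
Outer input = (K'⊕opad) ∥ H(inner) → 64 + 20 = 84 bytes.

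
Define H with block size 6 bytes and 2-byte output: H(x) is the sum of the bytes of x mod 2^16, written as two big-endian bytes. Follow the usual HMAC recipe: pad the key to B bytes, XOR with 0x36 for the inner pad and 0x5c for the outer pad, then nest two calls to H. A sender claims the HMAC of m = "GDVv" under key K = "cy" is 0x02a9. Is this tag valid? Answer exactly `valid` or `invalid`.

valid

Key "cy" = 63 79 is 2 bytes ≤ B = 6; zero-pad to 6 bytes: K' = 63 79 00 00 00 00.
K' ⊕ ipad = 55 4f 36 36 36 36; K' ⊕ opad = 3f 25 5c 5c 5c 5c.
Inner hash: sum = 85+79+54+54+54+54+71+68+86+118 = 723 → 02 d3.
Outer hash (recomputed tag): sum = 63+37+92+92+92+92+2+211 = 681 → 02 a9.
Recomputed tag = 02a9; claimed = 02a9 → match.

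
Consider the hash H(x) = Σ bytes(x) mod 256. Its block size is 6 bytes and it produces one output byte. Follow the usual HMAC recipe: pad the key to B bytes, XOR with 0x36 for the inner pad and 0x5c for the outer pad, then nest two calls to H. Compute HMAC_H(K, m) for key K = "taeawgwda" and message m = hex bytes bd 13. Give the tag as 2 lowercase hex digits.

16

Key "taeawgwda" = 74 61 65 61 77 67 77 64 61 is 9 bytes > B = 6, so hash it first: H(key) = b5, then zero-pad to 6 bytes: K' = b5 00 00 00 00 00.
K' ⊕ ipad = 83 36 36 36 36 36.  K' ⊕ opad = e9 5c 5c 5c 5c 5c.
Inner input = (K'⊕ipad) ∥ m = 83 36 36 36 36 36 ∥ bd 13.
Inner hash: sum = 131+54+54+54+54+54+189+19 = 609; mod 256 = 97 → 61.
Outer input = (K'⊕opad) ∥ inner = e9 5c 5c 5c 5c 5c ∥ 61.
Outer hash (tag): sum = 233+92+92+92+92+92+97 = 790; mod 256 = 22 → 16.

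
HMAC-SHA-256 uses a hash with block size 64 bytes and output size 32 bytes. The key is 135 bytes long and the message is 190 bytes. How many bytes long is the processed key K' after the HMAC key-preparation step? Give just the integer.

64

Key is 135 > 64 bytes, so it is hashed to 32 bytes then zero-padded to 64: |K'| = 64.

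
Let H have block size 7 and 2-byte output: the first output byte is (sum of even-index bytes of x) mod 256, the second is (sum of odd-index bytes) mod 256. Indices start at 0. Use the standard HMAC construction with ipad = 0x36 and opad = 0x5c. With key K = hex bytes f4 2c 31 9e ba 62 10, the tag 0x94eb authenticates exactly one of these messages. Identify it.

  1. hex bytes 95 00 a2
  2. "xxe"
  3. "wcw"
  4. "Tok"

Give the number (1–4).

1

Key hex bytes f4 2c 31 9e ba 62 10 is exactly B = 7 bytes: K' = f4 2c 31 9e ba 62 10.
K' ⊕ ipad = c2 1a 07 a8 8c 54 26; K' ⊕ opad = a8 70 6d c2 e6 3e 4c.
m1: inner = H(c2 1a 07 a8 8c 54 26 95 00 a2) = 7b 4d; tag = H(a8 70 6d c2 e6 3e 4c 7b 4d) = 94eb ← matches
m2: inner = H(c2 1a 07 a8 8c 54 26 78 78 65) = f3 f3; tag = H(a8 70 6d c2 e6 3e 4c f3 f3) = 3a63
m3: inner = H(c2 1a 07 a8 8c 54 26 77 63 77) = de 04; tag = H(a8 70 6d c2 e6 3e 4c de 04) = 4b4e
m4: inner = H(c2 1a 07 a8 8c 54 26 54 6f 6b) = ea d5; tag = H(a8 70 6d c2 e6 3e 4c ea d5) = 1c5a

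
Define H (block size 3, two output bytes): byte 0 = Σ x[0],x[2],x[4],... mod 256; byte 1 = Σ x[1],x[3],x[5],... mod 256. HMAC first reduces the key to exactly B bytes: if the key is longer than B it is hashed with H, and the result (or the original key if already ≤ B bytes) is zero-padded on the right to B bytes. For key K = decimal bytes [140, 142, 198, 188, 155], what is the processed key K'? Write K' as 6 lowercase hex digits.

ed4a00

|K| = 5 > B = 3, so first hash the key.
H(K): even-index sum = 493 mod 256 = 237; odd-index sum = 330 mod 256 = 74 → ed 4a.
Zero-pad H(K) = ed 4a to 3 bytes: K' = ed 4a 00.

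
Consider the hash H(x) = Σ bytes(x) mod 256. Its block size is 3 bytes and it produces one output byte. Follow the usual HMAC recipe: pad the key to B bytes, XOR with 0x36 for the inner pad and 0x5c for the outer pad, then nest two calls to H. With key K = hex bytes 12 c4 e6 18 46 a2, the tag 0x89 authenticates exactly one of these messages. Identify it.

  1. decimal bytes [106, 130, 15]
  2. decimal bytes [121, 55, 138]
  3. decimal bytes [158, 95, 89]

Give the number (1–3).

1

Key hex bytes 12 c4 e6 18 46 a2 is 6 bytes > B = 3, so hash it first: H(key) = bc, then zero-pad to 3 bytes: K' = bc 00 00.
K' ⊕ ipad = 8a 36 36; K' ⊕ opad = e0 5c 5c.
m1: inner = H(8a 36 36 6a 82 0f) = f1; tag = H(e0 5c 5c f1) = 89 ← matches
m2: inner = H(8a 36 36 79 37 8a) = 30; tag = H(e0 5c 5c 30) = c8
m3: inner = H(8a 36 36 9e 5f 59) = 4c; tag = H(e0 5c 5c 4c) = e4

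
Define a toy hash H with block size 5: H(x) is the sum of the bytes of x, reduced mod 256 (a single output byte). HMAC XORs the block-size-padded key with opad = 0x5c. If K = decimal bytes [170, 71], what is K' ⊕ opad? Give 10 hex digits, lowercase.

f61b5c5c5c

Key decimal bytes [170, 71] = aa 47 is 2 bytes ≤ B = 5; zero-pad to 5 bytes: K' = aa 47 00 00 00.
XOR each byte with 0x5c: aa⊕5c=f6, 47⊕5c=1b, 00⊕5c=5c, 00⊕5c=5c, 00⊕5c=5c.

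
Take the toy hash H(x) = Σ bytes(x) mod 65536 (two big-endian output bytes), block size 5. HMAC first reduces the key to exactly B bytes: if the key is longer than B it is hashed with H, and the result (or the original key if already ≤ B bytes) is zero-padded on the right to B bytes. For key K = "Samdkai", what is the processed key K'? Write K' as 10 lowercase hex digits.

02ba000000

|K| = 7 > B = 5, so first hash the key.
H(K): sum = 83+97+109+100+107+97+105 = 698 → 02 ba.
Zero-pad H(K) = 02 ba to 5 bytes: K' = 02 ba 00 00 00.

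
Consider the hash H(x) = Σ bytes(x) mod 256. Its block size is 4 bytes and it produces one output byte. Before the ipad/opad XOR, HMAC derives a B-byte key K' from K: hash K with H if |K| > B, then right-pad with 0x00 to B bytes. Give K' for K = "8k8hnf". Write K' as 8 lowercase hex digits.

17000000

|K| = 6 > B = 4, so first hash the key.
H(K): sum = 56+107+56+104+110+102 = 535; mod 256 = 23 → 17.
Zero-pad H(K) = 17 to 4 bytes: K' = 17 00 00 00.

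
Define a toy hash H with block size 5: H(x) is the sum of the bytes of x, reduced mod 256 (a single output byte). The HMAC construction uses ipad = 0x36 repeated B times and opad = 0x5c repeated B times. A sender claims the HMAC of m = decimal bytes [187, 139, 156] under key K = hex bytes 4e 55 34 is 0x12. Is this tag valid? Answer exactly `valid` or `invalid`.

invalid

Key hex bytes 4e 55 34 is 3 bytes ≤ B = 5; zero-pad to 5 bytes: K' = 4e 55 34 00 00.
K' ⊕ ipad = 78 63 02 36 36; K' ⊕ opad = 12 09 68 5c 5c.
Inner hash: sum = 120+99+2+54+54+187+139+156 = 811; mod 256 = 43 → 2b.
Outer hash (recomputed tag): sum = 18+9+104+92+92+43 = 358; mod 256 = 102 → 66.
Recomputed tag = 66; claimed = 12 → mismatch.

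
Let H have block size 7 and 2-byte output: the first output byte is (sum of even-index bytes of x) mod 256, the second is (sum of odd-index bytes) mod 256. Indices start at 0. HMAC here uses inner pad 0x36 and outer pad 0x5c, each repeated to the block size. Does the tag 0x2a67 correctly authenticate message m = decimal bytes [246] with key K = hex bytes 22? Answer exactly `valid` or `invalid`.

invalid

Key hex bytes 22 is 1 byte ≤ B = 7; zero-pad to 7 bytes: K' = 22 00 00 00 00 00 00.
K' ⊕ ipad = 14 36 36 36 36 36 36; K' ⊕ opad = 7e 5c 5c 5c 5c 5c 5c.
Inner hash: even-index sum = 182 mod 256 = 182; odd-index sum = 408 mod 256 = 152 → b6 98.
Outer hash (recomputed tag): even-index sum = 554 mod 256 = 42; odd-index sum = 458 mod 256 = 202 → 2a ca.
Recomputed tag = 2aca; claimed = 2a67 → mismatch.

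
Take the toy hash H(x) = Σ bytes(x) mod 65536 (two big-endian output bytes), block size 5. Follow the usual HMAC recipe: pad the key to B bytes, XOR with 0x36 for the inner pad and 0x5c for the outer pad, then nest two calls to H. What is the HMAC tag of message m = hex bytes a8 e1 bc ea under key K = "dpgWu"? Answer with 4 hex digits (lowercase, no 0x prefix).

Key "dpgWu" = 64 70 67 57 75 is exactly B = 5 bytes: K' = 64 70 67 57 75.
K' ⊕ ipad = 52 46 51 61 43.  K' ⊕ opad = 38 2c 3b 0b 29.
Inner input = (K'⊕ipad) ∥ m = 52 46 51 61 43 ∥ a8 e1 bc ea.
Inner hash: sum = 82+70+81+97+67+168+225+188+234 = 1212 → 04 bc.
Outer input = (K'⊕opad) ∥ inner = 38 2c 3b 0b 29 ∥ 04 bc.
Outer hash (tag): sum = 56+44+59+11+41+4+188 = 403 → 01 93.

0193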